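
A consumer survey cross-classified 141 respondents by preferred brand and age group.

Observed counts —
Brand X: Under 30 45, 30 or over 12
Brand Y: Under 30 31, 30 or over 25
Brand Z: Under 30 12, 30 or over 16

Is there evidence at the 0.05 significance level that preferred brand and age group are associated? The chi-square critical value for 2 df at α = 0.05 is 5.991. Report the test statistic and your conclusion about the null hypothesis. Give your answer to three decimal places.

Row totals: 57, 56, 28. Column totals: 88, 53. Grand total N = 141.
Expected counts (row total × column total / N):
  Brand X, Under 30: 57×88/141 = 35.57447
  Brand X, 30 or over: 57×53/141 = 21.42553
  Brand Y, Under 30: 56×88/141 = 34.95035
  Brand Y, 30 or over: 56×53/141 = 21.04965
  Brand Z, Under 30: 28×88/141 = 17.47518
  Brand Z, 30 or over: 28×53/141 = 10.52482
Contributions (O − E)²/E:
  (45 − 35.57447)²/35.57447 = 2.4973
  (12 − 21.42553)²/21.42553 = 4.1465
  (31 − 34.95035)²/34.95035 = 0.4465
  (25 − 21.04965)²/21.04965 = 0.7414
  (12 − 17.47518)²/17.47518 = 1.7154
  (16 − 10.52482)²/10.52482 = 2.8483
χ² = 2.4973 + 4.1465 + 0.4465 + 0.7414 + 1.7154 + 2.8483 = 12.395
df = (3−1)(2−1) = 2. Since 12.395 > 5.991, reject the null hypothesis of independence at α = 0.05.

12.395; reject H₀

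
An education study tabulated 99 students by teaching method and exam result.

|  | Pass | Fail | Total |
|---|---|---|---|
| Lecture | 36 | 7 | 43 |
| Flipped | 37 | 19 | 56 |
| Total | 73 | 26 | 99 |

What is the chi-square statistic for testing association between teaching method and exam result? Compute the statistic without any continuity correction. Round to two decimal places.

Grand total N = 99.
Expected counts (row total × column total / N):
  Lecture, Pass: 43×73/99 = 31.707
  Lecture, Fail: 43×26/99 = 11.293
  Flipped, Pass: 56×73/99 = 41.293
  Flipped, Fail: 56×26/99 = 14.707
Contributions (O − E)²/E:
  (36 − 31.707)²/31.707 = 0.5813
  (7 − 11.293)²/11.293 = 1.6320
  (37 − 41.293)²/41.293 = 0.4463
  (19 − 14.707)²/14.707 = 1.2531
χ² = 0.5813 + 1.6320 + 0.4463 + 1.2531 = 3.91

3.91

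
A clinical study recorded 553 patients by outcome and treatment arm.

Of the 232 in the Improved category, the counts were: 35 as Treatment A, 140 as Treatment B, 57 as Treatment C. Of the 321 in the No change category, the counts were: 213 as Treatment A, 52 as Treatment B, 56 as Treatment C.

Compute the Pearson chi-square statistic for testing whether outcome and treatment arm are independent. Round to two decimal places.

Row totals: 232, 321. Column totals: 248, 192, 113. Grand total N = 553.
Expected counts (row total × column total / N):
  Improved, Treatment A: 232×248/553 = 104.0434
  Improved, Treatment B: 232×192/553 = 80.5497
  Improved, Treatment C: 232×113/553 = 47.4069
  No change, Treatment A: 321×248/553 = 143.9566
  No change, Treatment B: 321×192/553 = 111.4503
  No change, Treatment C: 321×113/553 = 65.5931
Contributions (O − E)²/E:
  (35 − 104.0434)²/104.0434 = 45.8173
  (140 − 80.5497)²/80.5497 = 43.8777
  (57 − 47.4069)²/47.4069 = 1.9412
  (213 − 143.9566)²/143.9566 = 33.1141
  (52 − 111.4503)²/111.4503 = 31.7122
  (56 − 65.5931)²/65.5931 = 1.4030
χ² = 45.8173 + 43.8777 + 1.9412 + 33.1141 + 31.7122 + 1.4030 = 157.87

157.87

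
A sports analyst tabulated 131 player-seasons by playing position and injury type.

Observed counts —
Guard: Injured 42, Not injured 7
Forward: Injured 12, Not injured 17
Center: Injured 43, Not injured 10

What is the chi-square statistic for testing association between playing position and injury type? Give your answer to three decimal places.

20.959

Row totals: 49, 29, 53. Column totals: 97, 34. Grand total N = 131.
Expected counts (row total × column total / N):
  Guard, Injured: 49×97/131 = 36.282443
  Guard, Not injured: 49×34/131 = 12.717557
  Forward, Injured: 29×97/131 = 21.473282
  Forward, Not injured: 29×34/131 = 7.526718
  Center, Injured: 53×97/131 = 39.244275
  Center, Not injured: 53×34/131 = 13.755725
Contributions (O − E)²/E:
  (42 − 36.282443)²/36.282443 = 0.9010
  (7 − 12.717557)²/12.717557 = 2.5705
  (12 − 21.473282)²/21.473282 = 4.1793
  (17 − 7.526718)²/7.526718 = 11.9233
  (43 − 39.244275)²/39.244275 = 0.3594
  (10 − 13.755725)²/13.755725 = 1.0254
χ² = 0.9010 + 2.5705 + 4.1793 + 11.9233 + 0.3594 + 1.0254 = 20.959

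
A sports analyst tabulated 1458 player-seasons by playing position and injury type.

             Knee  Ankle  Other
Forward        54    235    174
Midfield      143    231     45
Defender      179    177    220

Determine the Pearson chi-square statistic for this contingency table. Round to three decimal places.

Row totals: 463, 419, 576. Column totals: 376, 643, 439. Grand total N = 1458.
Expected counts (row total × column total / N):
  Forward, Knee: 463×376/1458 = 119.4019
  Forward, Ankle: 463×643/1458 = 204.1900
  Forward, Other: 463×439/1458 = 139.4081
  Midfield, Knee: 419×376/1458 = 108.0549
  Midfield, Ankle: 419×643/1458 = 184.7853
  Midfield, Other: 419×439/1458 = 126.1598
  Defender, Knee: 576×376/1458 = 148.5432
  Defender, Ankle: 576×643/1458 = 254.0247
  Defender, Other: 576×439/1458 = 173.4321
Contributions (O − E)²/E:
  (54 − 119.4019)²/119.4019 = 35.8236
  (235 − 204.1900)²/204.1900 = 4.6489
  (174 − 139.4081)²/139.4081 = 8.5834
  (143 − 108.0549)²/108.0549 = 11.3013
  (231 − 184.7853)²/184.7853 = 11.5583
  (45 − 126.1598)²/126.1598 = 52.2109
  (179 − 148.5432)²/148.5432 = 6.2448
  (177 − 254.0247)²/254.0247 = 23.3552
  (220 − 173.4321)²/173.4321 = 12.5039
χ² = 35.8236 + 4.6489 + 8.5834 + 11.3013 + 11.5583 + 52.2109 + 6.2448 + 23.3552 + 12.5039 = 166.230

166.230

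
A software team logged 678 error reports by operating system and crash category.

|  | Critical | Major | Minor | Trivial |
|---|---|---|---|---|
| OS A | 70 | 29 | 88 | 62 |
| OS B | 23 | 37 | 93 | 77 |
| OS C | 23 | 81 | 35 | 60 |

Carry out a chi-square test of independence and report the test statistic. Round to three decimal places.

98.133

Row totals: 249, 230, 199. Column totals: 116, 147, 216, 199. Grand total N = 678.
Expected counts (row total × column total / N):
  OS A, Critical: 249×116/678 = 42.6018
  OS A, Major: 249×147/678 = 53.9867
  OS A, Minor: 249×216/678 = 79.3274
  OS A, Trivial: 249×199/678 = 73.0841
  OS B, Critical: 230×116/678 = 39.3510
  OS B, Major: 230×147/678 = 49.8673
  OS B, Minor: 230×216/678 = 73.2743
  OS B, Trivial: 230×199/678 = 67.5074
  OS C, Critical: 199×116/678 = 34.0472
  OS C, Major: 199×147/678 = 43.1460
  OS C, Minor: 199×216/678 = 63.3982
  OS C, Trivial: 199×199/678 = 58.4086
Contributions (O − E)²/E:
  (70 − 42.6018)²/42.6018 = 17.6204
  (29 − 53.9867)²/53.9867 = 11.5646
  (88 − 79.3274)²/79.3274 = 0.9481
  (62 − 73.0841)²/73.0841 = 1.6810
  (23 − 39.3510)²/39.3510 = 6.7941
  (37 − 49.8673)²/49.8673 = 3.3202
  (93 − 73.2743)²/73.2743 = 5.3102
  (77 − 67.5074)²/67.5074 = 1.3348
  (23 − 34.0472)²/34.0472 = 3.5845
  (81 − 43.1460)²/43.1460 = 33.2111
  (35 − 63.3982)²/63.3982 = 12.7205
  (60 − 58.4086)²/58.4086 = 0.0434
χ² = 17.6204 + 11.5646 + 0.9481 + 1.6810 + 6.7941 + 3.3202 + 5.3102 + 1.3348 + 3.5845 + 33.2111 + 12.7205 + 0.0434 = 98.133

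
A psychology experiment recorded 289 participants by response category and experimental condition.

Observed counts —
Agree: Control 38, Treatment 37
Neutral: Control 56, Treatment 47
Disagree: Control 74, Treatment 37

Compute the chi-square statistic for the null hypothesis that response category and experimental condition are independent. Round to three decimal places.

5.639

Row totals: 75, 103, 111. Column totals: 168, 121. Grand total N = 289.
Expected counts (row total × column total / N):
  Agree, Control: 75×168/289 = 43.5986
  Agree, Treatment: 75×121/289 = 31.4014
  Neutral, Control: 103×168/289 = 59.8754
  Neutral, Treatment: 103×121/289 = 43.1246
  Disagree, Control: 111×168/289 = 64.5260
  Disagree, Treatment: 111×121/289 = 46.4740
Contributions (O − E)²/E:
  (38 − 43.5986)²/43.5986 = 0.7189
  (37 − 31.4014)²/31.4014 = 0.9982
  (56 − 59.8754)²/59.8754 = 0.2508
  (47 − 43.1246)²/43.1246 = 0.3483
  (74 − 64.5260)²/64.5260 = 1.3910
  (37 − 46.4740)²/46.4740 = 1.9313
χ² = 0.7189 + 0.9982 + 0.2508 + 0.3483 + 1.3910 + 1.9313 = 5.639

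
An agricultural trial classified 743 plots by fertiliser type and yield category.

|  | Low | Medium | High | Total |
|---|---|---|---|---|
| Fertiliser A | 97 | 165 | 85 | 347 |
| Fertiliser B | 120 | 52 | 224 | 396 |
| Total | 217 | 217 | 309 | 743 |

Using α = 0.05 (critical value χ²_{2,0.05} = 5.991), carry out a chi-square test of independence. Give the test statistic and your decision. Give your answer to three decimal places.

121.104; reject H₀

Grand total N = 743.
Expected counts (row total × column total / N):
  Fertiliser A, Low: 347×217/743 = 101.3445
  Fertiliser A, Medium: 347×217/743 = 101.3445
  Fertiliser A, High: 347×309/743 = 144.3109
  Fertiliser B, Low: 396×217/743 = 115.6555
  Fertiliser B, Medium: 396×217/743 = 115.6555
  Fertiliser B, High: 396×309/743 = 164.6891
Contributions (O − E)²/E:
  (97 − 101.3445)²/101.3445 = 0.1862
  (165 − 101.3445)²/101.3445 = 39.9827
  (85 − 144.3109)²/144.3109 = 24.3764
  (120 − 115.6555)²/115.6555 = 0.1632
  (52 − 115.6555)²/115.6555 = 35.0353
  (224 − 164.6891)²/164.6891 = 21.3601
χ² = 0.1862 + 39.9827 + 24.3764 + 0.1632 + 35.0353 + 21.3601 = 121.104
df = (2−1)(3−1) = 2. Since 121.104 > 5.991, reject the null hypothesis of independence at α = 0.05.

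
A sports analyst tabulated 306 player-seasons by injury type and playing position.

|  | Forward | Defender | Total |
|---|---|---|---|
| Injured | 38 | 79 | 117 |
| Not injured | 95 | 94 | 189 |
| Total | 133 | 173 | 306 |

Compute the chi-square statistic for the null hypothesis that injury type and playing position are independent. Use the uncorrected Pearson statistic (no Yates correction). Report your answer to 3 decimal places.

Grand total N = 306.
Expected counts (row total × column total / N):
  Injured, Forward: 117×133/306 = 50.8529
  Injured, Defender: 117×173/306 = 66.1471
  Not injured, Forward: 189×133/306 = 82.1471
  Not injured, Defender: 189×173/306 = 106.8529
Contributions (O − E)²/E:
  (38 − 50.8529)²/50.8529 = 3.2485
  (79 − 66.1471)²/66.1471 = 2.4974
  (95 − 82.1471)²/82.1471 = 2.0110
  (94 − 106.8529)²/106.8529 = 1.5460
χ² = 3.2485 + 2.4974 + 2.0110 + 1.5460 = 9.303

9.303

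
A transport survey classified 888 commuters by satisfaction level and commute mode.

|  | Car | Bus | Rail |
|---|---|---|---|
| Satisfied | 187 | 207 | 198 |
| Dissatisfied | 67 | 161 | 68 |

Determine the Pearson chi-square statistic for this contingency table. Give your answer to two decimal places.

30.72

Row totals: 592, 296. Column totals: 254, 368, 266. Grand total N = 888.
Expected counts (row total × column total / N):
  Satisfied, Car: 592×254/888 = 169.333
  Satisfied, Bus: 592×368/888 = 245.333
  Satisfied, Rail: 592×266/888 = 177.333
  Dissatisfied, Car: 296×254/888 = 84.667
  Dissatisfied, Bus: 296×368/888 = 122.667
  Dissatisfied, Rail: 296×266/888 = 88.667
Contributions (O − E)²/E:
  (187 − 169.333)²/169.333 = 1.8432
  (207 − 245.333)²/245.333 = 5.9895
  (198 − 177.333)²/177.333 = 2.4086
  (67 − 84.667)²/84.667 = 3.6865
  (161 − 122.667)²/122.667 = 11.9789
  (68 − 88.667)²/88.667 = 4.8172
χ² = 1.8432 + 5.9895 + 2.4086 + 3.6865 + 11.9789 + 4.8172 = 30.72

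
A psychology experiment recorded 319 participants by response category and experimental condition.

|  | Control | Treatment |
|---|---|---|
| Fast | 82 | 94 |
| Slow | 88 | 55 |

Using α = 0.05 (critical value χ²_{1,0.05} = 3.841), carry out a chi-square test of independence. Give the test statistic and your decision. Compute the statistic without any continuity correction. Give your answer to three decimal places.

7.082; reject H₀

Row totals: 176, 143. Column totals: 170, 149. Grand total N = 319.
Expected counts (row total × column total / N):
  Fast, Control: 176×170/319 = 93.7931
  Fast, Treatment: 176×149/319 = 82.2069
  Slow, Control: 143×170/319 = 76.2069
  Slow, Treatment: 143×149/319 = 66.7931
Contributions (O − E)²/E:
  (82 − 93.7931)²/93.7931 = 1.4828
  (94 − 82.2069)²/82.2069 = 1.6918
  (88 − 76.2069)²/76.2069 = 1.8250
  (55 − 66.7931)²/66.7931 = 2.0822
χ² = 1.4828 + 1.6918 + 1.8250 + 2.0822 = 7.082
df = (2−1)(2−1) = 1. Since 7.082 > 3.841, reject the null hypothesis of independence at α = 0.05.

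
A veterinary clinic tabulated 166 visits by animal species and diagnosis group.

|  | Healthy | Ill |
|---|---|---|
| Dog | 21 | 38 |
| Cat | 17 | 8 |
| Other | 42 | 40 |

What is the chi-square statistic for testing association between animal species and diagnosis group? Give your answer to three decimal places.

Row totals: 59, 25, 82. Column totals: 80, 86. Grand total N = 166.
Expected counts (row total × column total / N):
  Dog, Healthy: 59×80/166 = 28.4337
  Dog, Ill: 59×86/166 = 30.5663
  Cat, Healthy: 25×80/166 = 12.0482
  Cat, Ill: 25×86/166 = 12.9518
  Other, Healthy: 82×80/166 = 39.5181
  Other, Ill: 82×86/166 = 42.4819
Contributions (O − E)²/E:
  (21 − 28.4337)²/28.4337 = 1.9435
  (38 − 30.5663)²/30.5663 = 1.8079
  (17 − 12.0482)²/12.0482 = 2.0352
  (8 − 12.9518)²/12.9518 = 1.8932
  (42 − 39.5181)²/39.5181 = 0.1559
  (40 − 42.4819)²/42.4819 = 0.1450
χ² = 1.9435 + 1.8079 + 2.0352 + 1.8932 + 0.1559 + 0.1450 = 7.981

7.981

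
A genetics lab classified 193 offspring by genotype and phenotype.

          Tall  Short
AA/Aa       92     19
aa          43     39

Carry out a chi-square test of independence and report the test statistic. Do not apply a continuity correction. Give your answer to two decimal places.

20.79

Row totals: 111, 82. Column totals: 135, 58. Grand total N = 193.
Expected counts (row total × column total / N):
  AA/Aa, Tall: 111×135/193 = 77.6425
  AA/Aa, Short: 111×58/193 = 33.3575
  aa, Tall: 82×135/193 = 57.3575
  aa, Short: 82×58/193 = 24.6425
Contributions (O − E)²/E:
  (92 − 77.6425)²/77.6425 = 2.6550
  (19 − 33.3575)²/33.3575 = 6.1797
  (43 − 57.3575)²/57.3575 = 3.5939
  (39 − 24.6425)²/24.6425 = 8.3651
χ² = 2.6550 + 6.1797 + 3.5939 + 8.3651 = 20.79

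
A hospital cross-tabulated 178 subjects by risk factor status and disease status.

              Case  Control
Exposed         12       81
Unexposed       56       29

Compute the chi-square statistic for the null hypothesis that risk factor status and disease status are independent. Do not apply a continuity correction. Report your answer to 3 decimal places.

52.800

Row totals: 93, 85. Column totals: 68, 110. Grand total N = 178.
Expected counts (row total × column total / N):
  Exposed, Case: 93×68/178 = 35.5281
  Exposed, Control: 93×110/178 = 57.4719
  Unexposed, Case: 85×68/178 = 32.4719
  Unexposed, Control: 85×110/178 = 52.5281
Contributions (O − E)²/E:
  (12 − 35.5281)²/35.5281 = 15.5812
  (81 − 57.4719)²/57.4719 = 9.6320
  (56 − 32.4719)²/32.4719 = 17.0477
  (29 − 52.5281)²/52.5281 = 10.5386
χ² = 15.5812 + 9.6320 + 17.0477 + 10.5386 = 52.800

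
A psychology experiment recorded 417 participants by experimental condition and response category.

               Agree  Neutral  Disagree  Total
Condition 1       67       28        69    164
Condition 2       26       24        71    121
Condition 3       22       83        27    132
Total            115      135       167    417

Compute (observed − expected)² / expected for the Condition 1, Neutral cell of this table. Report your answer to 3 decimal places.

Row total (Condition 1) = 164; column total (Neutral) = 135; N = 417.
Expected count E = 164 × 135 / 417 = 53.0935.
Contribution = (O − E)²/E = (28 − 53.0935)² / 53.0935 = 11.860.

11.860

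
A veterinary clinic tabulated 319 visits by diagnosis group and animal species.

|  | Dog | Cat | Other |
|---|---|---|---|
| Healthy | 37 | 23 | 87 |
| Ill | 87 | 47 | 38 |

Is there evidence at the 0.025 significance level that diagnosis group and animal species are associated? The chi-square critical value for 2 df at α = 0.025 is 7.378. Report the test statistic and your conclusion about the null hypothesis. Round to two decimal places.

45.92; reject H₀

Row totals: 147, 172. Column totals: 124, 70, 125. Grand total N = 319.
Expected counts (row total × column total / N):
  Healthy, Dog: 147×124/319 = 57.141
  Healthy, Cat: 147×70/319 = 32.257
  Healthy, Other: 147×125/319 = 57.602
  Ill, Dog: 172×124/319 = 66.859
  Ill, Cat: 172×70/319 = 37.743
  Ill, Other: 172×125/319 = 67.398
Contributions (O − E)²/E:
  (37 − 57.141)²/57.141 = 7.0993
  (23 − 32.257)²/32.257 = 2.6565
  (87 − 57.602)²/57.602 = 15.0037
  (87 − 66.859)²/66.859 = 6.0674
  (47 − 37.743)²/37.743 = 2.2704
  (38 − 67.398)²/67.398 = 12.8230
χ² = 7.0993 + 2.6565 + 15.0037 + 6.0674 + 2.2704 + 12.8230 = 45.92
df = (2−1)(3−1) = 2. Since 45.92 > 7.378, reject the null hypothesis of independence at α = 0.025.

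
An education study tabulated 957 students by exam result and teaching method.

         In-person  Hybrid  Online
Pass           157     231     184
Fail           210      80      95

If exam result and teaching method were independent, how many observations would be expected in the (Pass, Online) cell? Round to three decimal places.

166.759

Row total (Pass) = 572; column total (Online) = 279; grand total N = 957.
Expected count = (row total × column total) / N = 572 × 279 / 957 = 166.759.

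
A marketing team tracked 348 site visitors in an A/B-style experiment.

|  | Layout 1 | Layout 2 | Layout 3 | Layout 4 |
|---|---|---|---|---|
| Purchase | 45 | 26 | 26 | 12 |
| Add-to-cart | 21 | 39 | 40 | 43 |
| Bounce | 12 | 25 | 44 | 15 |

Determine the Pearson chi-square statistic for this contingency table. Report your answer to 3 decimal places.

46.937

Row totals: 109, 143, 96. Column totals: 78, 90, 110, 70. Grand total N = 348.
Expected counts (row total × column total / N):
  Purchase, Layout 1: 109×78/348 = 24.4310
  Purchase, Layout 2: 109×90/348 = 28.1897
  Purchase, Layout 3: 109×110/348 = 34.4540
  Purchase, Layout 4: 109×70/348 = 21.9253
  Add-to-cart, Layout 1: 143×78/348 = 32.0517
  Add-to-cart, Layout 2: 143×90/348 = 36.9828
  Add-to-cart, Layout 3: 143×110/348 = 45.2011
  Add-to-cart, Layout 4: 143×70/348 = 28.7644
  Bounce, Layout 1: 96×78/348 = 21.5172
  Bounce, Layout 2: 96×90/348 = 24.8276
  Bounce, Layout 3: 96×110/348 = 30.3448
  Bounce, Layout 4: 96×70/348 = 19.3103
Contributions (O − E)²/E:
  (45 − 24.4310)²/24.4310 = 17.3175
  (26 − 28.1897)²/28.1897 = 0.1701
  (26 − 34.4540)²/34.4540 = 2.0744
  (12 − 21.9253)²/21.9253 = 4.4931
  (21 − 32.0517)²/32.0517 = 3.8107
  (39 − 36.9828)²/36.9828 = 0.1100
  (40 − 45.2011)²/45.2011 = 0.5985
  (43 − 28.7644)²/28.7644 = 7.0452
  (12 − 21.5172)²/21.5172 = 4.2095
  (25 − 24.8276)²/24.8276 = 0.0012
  (44 − 30.3448)²/30.3448 = 6.1449
  (15 − 19.3103)²/19.3103 = 0.9621
χ² = 17.3175 + 0.1701 + 2.0744 + 4.4931 + 3.8107 + 0.1100 + 0.5985 + 7.0452 + 4.2095 + 0.0012 + 6.1449 + 0.9621 = 46.937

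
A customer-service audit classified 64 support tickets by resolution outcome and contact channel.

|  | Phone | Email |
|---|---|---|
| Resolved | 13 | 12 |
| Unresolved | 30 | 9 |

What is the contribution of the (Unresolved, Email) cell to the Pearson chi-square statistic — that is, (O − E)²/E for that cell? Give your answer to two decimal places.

1.13

Row total (Unresolved) = 39; column total (Email) = 21; N = 64.
Expected count E = 39 × 21 / 64 = 12.797.
Contribution = (O − E)²/E = (9 − 12.797)² / 12.797 = 1.13.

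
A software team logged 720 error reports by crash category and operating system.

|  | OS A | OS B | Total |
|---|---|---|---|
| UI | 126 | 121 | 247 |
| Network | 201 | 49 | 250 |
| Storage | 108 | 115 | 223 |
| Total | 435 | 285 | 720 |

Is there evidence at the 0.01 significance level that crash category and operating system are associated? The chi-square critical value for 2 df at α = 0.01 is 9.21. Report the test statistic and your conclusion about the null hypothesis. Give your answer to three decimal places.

64.277; reject H₀

Grand total N = 720.
Expected counts (row total × column total / N):
  UI, OS A: 247×435/720 = 149.2292
  UI, OS B: 247×285/720 = 97.7708
  Network, OS A: 250×435/720 = 151.0417
  Network, OS B: 250×285/720 = 98.9583
  Storage, OS A: 223×435/720 = 134.7292
  Storage, OS B: 223×285/720 = 88.2708
Contributions (O − E)²/E:
  (126 − 149.2292)²/149.2292 = 3.6159
  (121 − 97.7708)²/97.7708 = 5.5190
  (201 − 151.0417)²/151.0417 = 16.5241
  (49 − 98.9583)²/98.9583 = 25.2210
  (108 − 134.7292)²/134.7292 = 5.3029
  (115 − 88.2708)²/88.2708 = 8.0938
χ² = 3.6159 + 5.5190 + 16.5241 + 25.2210 + 5.3029 + 8.0938 = 64.277
df = (3−1)(2−1) = 2. Since 64.277 > 9.21, reject the null hypothesis of independence at α = 0.01.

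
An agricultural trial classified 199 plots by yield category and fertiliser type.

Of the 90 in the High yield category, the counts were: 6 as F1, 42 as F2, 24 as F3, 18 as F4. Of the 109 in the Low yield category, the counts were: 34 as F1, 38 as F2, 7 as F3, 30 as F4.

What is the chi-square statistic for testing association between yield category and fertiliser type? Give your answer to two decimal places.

Row totals: 90, 109. Column totals: 40, 80, 31, 48. Grand total N = 199.
Expected counts (row total × column total / N):
  High yield, F1: 90×40/199 = 18.090
  High yield, F2: 90×80/199 = 36.181
  High yield, F3: 90×31/199 = 14.020
  High yield, F4: 90×48/199 = 21.709
  Low yield, F1: 109×40/199 = 21.910
  Low yield, F2: 109×80/199 = 43.819
  Low yield, F3: 109×31/199 = 16.980
  Low yield, F4: 109×48/199 = 26.291
Contributions (O − E)²/E:
  (6 − 18.090)²/18.090 = 8.0800
  (42 − 36.181)²/36.181 = 0.9359
  (24 − 14.020)²/14.020 = 7.1042
  (18 − 21.709)²/21.709 = 0.6337
  (34 − 21.910)²/21.910 = 6.6713
  (38 − 43.819)²/43.819 = 0.7727
  (7 − 16.980)²/16.980 = 5.8657
  (30 − 26.291)²/26.291 = 0.5232
χ² = 8.0800 + 0.9359 + 7.1042 + 0.6337 + 6.6713 + 0.7727 + 5.8657 + 0.5232 = 30.59

30.59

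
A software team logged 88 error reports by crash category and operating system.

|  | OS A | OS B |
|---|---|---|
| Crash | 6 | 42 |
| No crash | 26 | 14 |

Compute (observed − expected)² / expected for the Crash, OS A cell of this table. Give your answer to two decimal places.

7.52

Row total (Crash) = 48; column total (OS A) = 32; N = 88.
Expected count E = 48 × 32 / 88 = 17.455.
Contribution = (O − E)²/E = (6 − 17.455)² / 17.455 = 7.52.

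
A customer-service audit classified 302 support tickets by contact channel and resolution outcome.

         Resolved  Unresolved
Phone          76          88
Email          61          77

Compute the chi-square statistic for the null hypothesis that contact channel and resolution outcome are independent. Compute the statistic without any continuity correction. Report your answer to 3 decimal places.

Row totals: 164, 138. Column totals: 137, 165. Grand total N = 302.
Expected counts (row total × column total / N):
  Phone, Resolved: 164×137/302 = 74.3974
  Phone, Unresolved: 164×165/302 = 89.6026
  Email, Resolved: 138×137/302 = 62.6026
  Email, Unresolved: 138×165/302 = 75.3974
Contributions (O − E)²/E:
  (76 − 74.3974)²/74.3974 = 0.0345
  (88 − 89.6026)²/89.6026 = 0.0287
  (61 − 62.6026)²/62.6026 = 0.0410
  (77 − 75.3974)²/75.3974 = 0.0341
χ² = 0.0345 + 0.0287 + 0.0410 + 0.0341 = 0.138

0.138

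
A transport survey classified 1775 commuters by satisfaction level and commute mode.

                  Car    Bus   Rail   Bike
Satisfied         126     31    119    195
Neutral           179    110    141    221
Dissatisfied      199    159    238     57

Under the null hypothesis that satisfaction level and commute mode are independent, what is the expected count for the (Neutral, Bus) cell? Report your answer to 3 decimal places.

Row total (Neutral) = 651; column total (Bus) = 300; grand total N = 1775.
Expected count = (row total × column total) / N = 651 × 300 / 1775 = 110.028.

110.028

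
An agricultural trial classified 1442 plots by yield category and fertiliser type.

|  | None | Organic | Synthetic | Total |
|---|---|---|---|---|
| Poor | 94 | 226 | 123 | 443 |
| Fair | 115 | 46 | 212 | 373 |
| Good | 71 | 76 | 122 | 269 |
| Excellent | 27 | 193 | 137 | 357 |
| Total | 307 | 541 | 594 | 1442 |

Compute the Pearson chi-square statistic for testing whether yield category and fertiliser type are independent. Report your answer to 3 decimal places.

210.982

Grand total N = 1442.
Expected counts (row total × column total / N):
  Poor, None: 443×307/1442 = 94.3141
  Poor, Organic: 443×541/1442 = 166.2018
  Poor, Synthetic: 443×594/1442 = 182.4840
  Fair, None: 373×307/1442 = 79.4112
  Fair, Organic: 373×541/1442 = 139.9397
  Fair, Synthetic: 373×594/1442 = 153.6491
  Good, None: 269×307/1442 = 57.2698
  Good, Organic: 269×541/1442 = 100.9216
  Good, Synthetic: 269×594/1442 = 110.8086
  Excellent, None: 357×307/1442 = 76.0049
  Excellent, Organic: 357×541/1442 = 133.9369
  Excellent, Synthetic: 357×594/1442 = 147.0583
Contributions (O − E)²/E:
  (94 − 94.3141)²/94.3141 = 0.0010
  (226 − 166.2018)²/166.2018 = 21.5150
  (123 − 182.4840)²/182.4840 = 19.3899
  (115 − 79.4112)²/79.4112 = 15.9494
  (46 − 139.9397)²/139.9397 = 63.0605
  (212 − 153.6491)²/153.6491 = 22.1598
  (71 − 57.2698)²/57.2698 = 3.2918
  (76 − 100.9216)²/100.9216 = 6.1541
  (122 − 110.8086)²/110.8086 = 1.1303
  (27 − 76.0049)²/76.0049 = 31.5964
  (193 − 133.9369)²/133.9369 = 26.0455
  (137 − 147.0583)²/147.0583 = 0.6880
χ² = 0.0010 + 21.5150 + 19.3899 + 15.9494 + 63.0605 + 22.1598 + 3.2918 + 6.1541 + 1.1303 + 31.5964 + 26.0455 + 0.6880 = 210.982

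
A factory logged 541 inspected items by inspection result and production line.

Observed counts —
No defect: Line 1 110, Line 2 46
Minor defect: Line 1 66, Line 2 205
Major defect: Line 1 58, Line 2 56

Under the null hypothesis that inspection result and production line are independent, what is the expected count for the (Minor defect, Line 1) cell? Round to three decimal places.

Row total (Minor defect) = 271; column total (Line 1) = 234; grand total N = 541.
Expected count = (row total × column total) / N = 271 × 234 / 541 = 117.216.

117.216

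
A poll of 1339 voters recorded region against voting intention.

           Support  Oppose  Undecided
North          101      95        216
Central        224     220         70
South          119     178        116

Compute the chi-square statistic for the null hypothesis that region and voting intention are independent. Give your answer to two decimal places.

174.55

Row totals: 412, 514, 413. Column totals: 444, 493, 402. Grand total N = 1339.
Expected counts (row total × column total / N):
  North, Support: 412×444/1339 = 136.6154
  North, Oppose: 412×493/1339 = 151.6923
  North, Undecided: 412×402/1339 = 123.6923
  Central, Support: 514×444/1339 = 170.4376
  Central, Oppose: 514×493/1339 = 189.2472
  Central, Undecided: 514×402/1339 = 154.3152
  South, Support: 413×444/1339 = 136.9470
  South, Oppose: 413×493/1339 = 152.0605
  South, Undecided: 413×402/1339 = 123.9925
Contributions (O − E)²/E:
  (101 − 136.6154)²/136.6154 = 9.2849
  (95 − 151.6923)²/151.6923 = 21.1877
  (216 − 123.6923)²/123.6923 = 68.8864
  (224 − 170.4376)²/170.4376 = 16.8327
  (220 − 189.2472)²/189.2472 = 4.9974
  (70 − 154.3152)²/154.3152 = 46.0684
  (119 − 136.9470)²/136.9470 = 2.3520
  (178 − 152.0605)²/152.0605 = 4.4249
  (116 − 123.9925)²/123.9925 = 0.5152
χ² = 9.2849 + 21.1877 + 68.8864 + 16.8327 + 4.9974 + 46.0684 + 2.3520 + 4.4249 + 0.5152 = 174.55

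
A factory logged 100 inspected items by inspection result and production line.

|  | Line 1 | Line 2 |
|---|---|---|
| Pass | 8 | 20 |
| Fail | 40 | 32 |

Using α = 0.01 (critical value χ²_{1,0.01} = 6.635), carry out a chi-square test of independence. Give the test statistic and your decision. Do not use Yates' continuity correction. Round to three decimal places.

Row totals: 28, 72. Column totals: 48, 52. Grand total N = 100.
Expected counts (row total × column total / N):
  Pass, Line 1: 28×48/100 = 13.4400
  Pass, Line 2: 28×52/100 = 14.5600
  Fail, Line 1: 72×48/100 = 34.5600
  Fail, Line 2: 72×52/100 = 37.4400
Contributions (O − E)²/E:
  (8 − 13.4400)²/13.4400 = 2.2019
  (20 − 14.5600)²/14.5600 = 2.0325
  (40 − 34.5600)²/34.5600 = 0.8563
  (32 − 37.4400)²/37.4400 = 0.7904
χ² = 2.2019 + 2.0325 + 0.8563 + 0.7904 = 5.881
df = (2−1)(2−1) = 1. Since 5.881 < 6.635, fail to reject the null hypothesis of independence at α = 0.01.

5.881; fail to reject H₀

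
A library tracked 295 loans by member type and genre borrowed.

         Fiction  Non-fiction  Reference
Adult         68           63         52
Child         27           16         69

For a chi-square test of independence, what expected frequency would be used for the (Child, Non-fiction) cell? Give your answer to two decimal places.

29.99

Row total (Child) = 112; column total (Non-fiction) = 79; grand total N = 295.
Expected count = (row total × column total) / N = 112 × 79 / 295 = 29.99.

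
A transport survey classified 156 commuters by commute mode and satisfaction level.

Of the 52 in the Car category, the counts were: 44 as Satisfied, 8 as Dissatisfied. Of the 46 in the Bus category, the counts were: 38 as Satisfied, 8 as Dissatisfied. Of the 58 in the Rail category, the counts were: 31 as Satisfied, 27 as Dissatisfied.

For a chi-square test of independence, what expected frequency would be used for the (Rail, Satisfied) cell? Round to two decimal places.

Row total (Rail) = 58; column total (Satisfied) = 113; grand total N = 156.
Expected count = (row total × column total) / N = 58 × 113 / 156 = 42.01.

42.01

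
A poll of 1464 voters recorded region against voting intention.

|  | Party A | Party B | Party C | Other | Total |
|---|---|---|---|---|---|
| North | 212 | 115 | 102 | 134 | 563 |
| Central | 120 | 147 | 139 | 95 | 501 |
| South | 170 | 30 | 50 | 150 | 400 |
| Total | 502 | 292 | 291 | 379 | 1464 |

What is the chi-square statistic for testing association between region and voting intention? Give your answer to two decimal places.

Grand total N = 1464.
Expected counts (row total × column total / N):
  North, Party A: 563×502/1464 = 193.05055
  North, Party B: 563×292/1464 = 112.29235
  North, Party C: 563×291/1464 = 111.90779
  North, Other: 563×379/1464 = 145.74932
  Central, Party A: 501×502/1464 = 171.79098
  Central, Party B: 501×292/1464 = 99.92623
  Central, Party C: 501×291/1464 = 99.58402
  Central, Other: 501×379/1464 = 129.69877
  South, Party A: 400×502/1464 = 137.15847
  South, Party B: 400×292/1464 = 79.78142
  South, Party C: 400×291/1464 = 79.50820
  South, Other: 400×379/1464 = 103.55191
Contributions (O − E)²/E:
  (212 − 193.05055)²/193.05055 = 1.8600
  (115 − 112.29235)²/112.29235 = 0.0653
  (102 − 111.90779)²/111.90779 = 0.8772
  (134 − 145.74932)²/145.74932 = 0.9472
  (120 − 171.79098)²/171.79098 = 15.6138
  (147 − 99.92623)²/99.92623 = 22.1758
  (139 − 99.58402)²/99.58402 = 15.6011
  (95 − 129.69877)²/129.69877 = 9.2831
  (170 − 137.15847)²/137.15847 = 7.8636
  (30 − 79.78142)²/79.78142 = 31.0622
  (50 − 79.50820)²/79.50820 = 10.9515
  (150 − 103.55191)²/103.55191 = 20.8342
χ² = 1.8600 + 0.0653 + 0.8772 + 0.9472 + 15.6138 + 22.1758 + 15.6011 + 9.2831 + 7.8636 + 31.0622 + 10.9515 + 20.8342 = 137.14

137.14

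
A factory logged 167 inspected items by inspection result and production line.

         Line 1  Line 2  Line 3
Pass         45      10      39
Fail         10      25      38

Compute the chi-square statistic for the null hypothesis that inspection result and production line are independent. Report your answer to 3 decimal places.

Row totals: 94, 73. Column totals: 55, 35, 77. Grand total N = 167.
Expected counts (row total × column total / N):
  Pass, Line 1: 94×55/167 = 30.9581
  Pass, Line 2: 94×35/167 = 19.7006
  Pass, Line 3: 94×77/167 = 43.3413
  Fail, Line 1: 73×55/167 = 24.0419
  Fail, Line 2: 73×35/167 = 15.2994
  Fail, Line 3: 73×77/167 = 33.6587
Contributions (O − E)²/E:
  (45 − 30.9581)²/30.9581 = 6.3691
  (10 − 19.7006)²/19.7006 = 4.7766
  (39 − 43.3413)²/43.3413 = 0.4348
  (10 − 24.0419)²/24.0419 = 8.2013
  (25 − 15.2994)²/15.2994 = 6.1507
  (38 − 33.6587)²/33.6587 = 0.5599
χ² = 6.3691 + 4.7766 + 0.4348 + 8.2013 + 6.1507 + 0.5599 = 26.492

26.492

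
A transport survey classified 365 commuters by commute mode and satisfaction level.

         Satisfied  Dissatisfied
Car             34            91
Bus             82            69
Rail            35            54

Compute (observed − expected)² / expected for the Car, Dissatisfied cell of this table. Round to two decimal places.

4.28

Row total (Car) = 125; column total (Dissatisfied) = 214; N = 365.
Expected count E = 125 × 214 / 365 = 73.288.
Contribution = (O − E)²/E = (91 − 73.288)² / 73.288 = 4.28.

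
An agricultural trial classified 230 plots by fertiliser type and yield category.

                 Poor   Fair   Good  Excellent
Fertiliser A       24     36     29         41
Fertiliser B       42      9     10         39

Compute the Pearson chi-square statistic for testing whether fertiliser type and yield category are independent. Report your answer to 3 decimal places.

Row totals: 130, 100. Column totals: 66, 45, 39, 80. Grand total N = 230.
Expected counts (row total × column total / N):
  Fertiliser A, Poor: 130×66/230 = 37.3043
  Fertiliser A, Fair: 130×45/230 = 25.4348
  Fertiliser A, Good: 130×39/230 = 22.0435
  Fertiliser A, Excellent: 130×80/230 = 45.2174
  Fertiliser B, Poor: 100×66/230 = 28.6957
  Fertiliser B, Fair: 100×45/230 = 19.5652
  Fertiliser B, Good: 100×39/230 = 16.9565
  Fertiliser B, Excellent: 100×80/230 = 34.7826
Contributions (O − E)²/E:
  (24 − 37.3043)²/37.3043 = 4.7449
  (36 − 25.4348)²/25.4348 = 4.3886
  (29 − 22.0435)²/22.0435 = 2.1953
  (41 − 45.2174)²/45.2174 = 0.3934
  (42 − 28.6957)²/28.6957 = 6.1683
  (9 − 19.5652)²/19.5652 = 5.7052
  (10 − 16.9565)²/16.9565 = 2.8539
  (39 − 34.7826)²/34.7826 = 0.5114
χ² = 4.7449 + 4.3886 + 2.1953 + 0.3934 + 6.1683 + 5.7052 + 2.8539 + 0.5114 = 26.961

26.961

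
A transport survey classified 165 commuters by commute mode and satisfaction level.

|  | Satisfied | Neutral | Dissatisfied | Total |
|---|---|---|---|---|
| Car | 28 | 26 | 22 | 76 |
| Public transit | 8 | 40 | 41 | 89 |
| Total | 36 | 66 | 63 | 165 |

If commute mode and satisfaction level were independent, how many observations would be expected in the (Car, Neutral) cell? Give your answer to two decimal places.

30.40

Row total (Car) = 76; column total (Neutral) = 66; grand total N = 165.
Expected count = (row total × column total) / N = 76 × 66 / 165 = 30.40.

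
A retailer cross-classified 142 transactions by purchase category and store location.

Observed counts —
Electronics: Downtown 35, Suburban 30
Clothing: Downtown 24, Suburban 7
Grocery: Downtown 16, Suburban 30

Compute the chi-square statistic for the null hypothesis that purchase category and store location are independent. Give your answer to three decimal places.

13.560

Row totals: 65, 31, 46. Column totals: 75, 67. Grand total N = 142.
Expected counts (row total × column total / N):
  Electronics, Downtown: 65×75/142 = 34.3310
  Electronics, Suburban: 65×67/142 = 30.6690
  Clothing, Downtown: 31×75/142 = 16.3732
  Clothing, Suburban: 31×67/142 = 14.6268
  Grocery, Downtown: 46×75/142 = 24.2958
  Grocery, Suburban: 46×67/142 = 21.7042
Contributions (O − E)²/E:
  (35 − 34.3310)²/34.3310 = 0.0130
  (30 − 30.6690)²/30.6690 = 0.0146
  (24 − 16.3732)²/16.3732 = 3.5526
  (7 − 14.6268)²/14.6268 = 3.9768
  (16 − 24.2958)²/24.2958 = 2.8326
  (30 − 21.7042)²/21.7042 = 3.1708
χ² = 0.0130 + 0.0146 + 3.5526 + 3.9768 + 2.8326 + 3.1708 = 13.560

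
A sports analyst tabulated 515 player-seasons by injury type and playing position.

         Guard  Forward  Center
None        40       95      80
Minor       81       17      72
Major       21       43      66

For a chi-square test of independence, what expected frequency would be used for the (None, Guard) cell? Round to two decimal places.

59.28

Row total (None) = 215; column total (Guard) = 142; grand total N = 515.
Expected count = (row total × column total) / N = 215 × 142 / 515 = 59.28.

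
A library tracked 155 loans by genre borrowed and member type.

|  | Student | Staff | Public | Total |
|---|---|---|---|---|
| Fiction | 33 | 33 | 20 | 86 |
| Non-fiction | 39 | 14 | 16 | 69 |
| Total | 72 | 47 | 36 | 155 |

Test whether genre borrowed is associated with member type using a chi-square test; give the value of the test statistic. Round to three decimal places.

Grand total N = 155.
Expected counts (row total × column total / N):
  Fiction, Student: 86×72/155 = 39.9484
  Fiction, Staff: 86×47/155 = 26.0774
  Fiction, Public: 86×36/155 = 19.9742
  Non-fiction, Student: 69×72/155 = 32.0516
  Non-fiction, Staff: 69×47/155 = 20.9226
  Non-fiction, Public: 69×36/155 = 16.0258
Contributions (O − E)²/E:
  (33 − 39.9484)²/39.9484 = 1.2086
  (33 − 26.0774)²/26.0774 = 1.8377
  (20 − 19.9742)²/19.9742 = 0.0000
  (39 − 32.0516)²/32.0516 = 1.5063
  (14 − 20.9226)²/20.9226 = 2.2905
  (16 − 16.0258)²/16.0258 = 0.0000
χ² = 1.2086 + 1.8377 + 0.0000 + 1.5063 + 2.2905 + 0.0000 = 6.843

6.843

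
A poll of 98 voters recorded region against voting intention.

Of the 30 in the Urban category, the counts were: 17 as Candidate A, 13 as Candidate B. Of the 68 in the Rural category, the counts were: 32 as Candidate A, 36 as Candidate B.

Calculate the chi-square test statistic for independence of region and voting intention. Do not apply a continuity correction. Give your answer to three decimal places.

Row totals: 30, 68. Column totals: 49, 49. Grand total N = 98.
Expected counts (row total × column total / N):
  Urban, Candidate A: 30×49/98 = 15.0000
  Urban, Candidate B: 30×49/98 = 15.0000
  Rural, Candidate A: 68×49/98 = 34.0000
  Rural, Candidate B: 68×49/98 = 34.0000
Contributions (O − E)²/E:
  (17 − 15.0000)²/15.0000 = 0.2667
  (13 − 15.0000)²/15.0000 = 0.2667
  (32 − 34.0000)²/34.0000 = 0.1176
  (36 − 34.0000)²/34.0000 = 0.1176
χ² = 0.2667 + 0.2667 + 0.1176 + 0.1176 = 0.769

0.769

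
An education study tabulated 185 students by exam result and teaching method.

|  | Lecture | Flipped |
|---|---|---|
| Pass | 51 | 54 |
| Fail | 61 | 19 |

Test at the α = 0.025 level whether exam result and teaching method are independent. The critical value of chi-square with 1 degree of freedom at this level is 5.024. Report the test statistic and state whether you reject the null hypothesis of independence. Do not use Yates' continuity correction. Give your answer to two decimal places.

14.56; reject H₀

Row totals: 105, 80. Column totals: 112, 73. Grand total N = 185.
Expected counts (row total × column total / N):
  Pass, Lecture: 105×112/185 = 63.568
  Pass, Flipped: 105×73/185 = 41.432
  Fail, Lecture: 80×112/185 = 48.432
  Fail, Flipped: 80×73/185 = 31.568
Contributions (O − E)²/E:
  (51 − 63.568)²/63.568 = 2.4848
  (54 − 41.432)²/41.432 = 3.8124
  (61 − 48.432)²/48.432 = 3.2614
  (19 − 31.568)²/31.568 = 5.0036
χ² = 2.4848 + 3.8124 + 3.2614 + 5.0036 = 14.56
df = (2−1)(2−1) = 1. Since 14.56 > 5.024, reject the null hypothesis of independence at α = 0.025.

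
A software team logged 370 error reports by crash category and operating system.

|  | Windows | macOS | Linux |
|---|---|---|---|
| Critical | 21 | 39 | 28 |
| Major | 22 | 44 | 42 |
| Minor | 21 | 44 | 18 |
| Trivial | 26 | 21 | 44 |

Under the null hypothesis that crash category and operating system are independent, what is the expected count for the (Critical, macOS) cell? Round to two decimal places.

Row total (Critical) = 88; column total (macOS) = 148; grand total N = 370.
Expected count = (row total × column total) / N = 88 × 148 / 370 = 35.20.

35.20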